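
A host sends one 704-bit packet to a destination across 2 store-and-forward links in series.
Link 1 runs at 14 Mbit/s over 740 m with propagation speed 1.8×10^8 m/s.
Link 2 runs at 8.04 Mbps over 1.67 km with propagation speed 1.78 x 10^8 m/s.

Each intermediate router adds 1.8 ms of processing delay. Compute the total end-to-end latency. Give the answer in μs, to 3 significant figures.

1950 μs

Transmission delays (L/R per hop): 50.2857, 87.5622 μs; sum = 137.848 μs.
Propagation delays (d/s per hop): 4.11111, 9.38202 μs; sum = 13.4931 μs.
Processing at 1 router(s): 1 × 1.8 ms = 1800 μs.
End-to-end = 1950 μs.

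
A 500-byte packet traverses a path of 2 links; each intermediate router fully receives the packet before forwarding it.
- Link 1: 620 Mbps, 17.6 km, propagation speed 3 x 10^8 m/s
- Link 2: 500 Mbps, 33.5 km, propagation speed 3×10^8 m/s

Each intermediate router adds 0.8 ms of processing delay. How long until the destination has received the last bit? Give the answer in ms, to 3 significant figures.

L = 500 × 8 = 4000 bits.
Transmission delays (L/R per hop): 0.00645161, 0.008 ms; sum = 0.0144516 ms.
Propagation delays (d/s per hop): 0.0586667, 0.111667 ms; sum = 0.170333 ms.
Processing at 1 router(s): 1 × 0.8 ms = 0.8 ms.
End-to-end = 0.985 ms.

0.985 ms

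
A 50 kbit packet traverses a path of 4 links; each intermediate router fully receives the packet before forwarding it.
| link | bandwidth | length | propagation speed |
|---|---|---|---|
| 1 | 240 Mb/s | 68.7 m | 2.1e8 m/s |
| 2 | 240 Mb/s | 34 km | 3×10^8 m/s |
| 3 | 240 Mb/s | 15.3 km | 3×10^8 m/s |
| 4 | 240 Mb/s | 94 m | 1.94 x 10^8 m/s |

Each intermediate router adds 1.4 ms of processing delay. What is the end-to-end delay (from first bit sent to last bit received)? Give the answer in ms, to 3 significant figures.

L = 50000 bits.
Transmission delay per hop = L/R = 50000/240000000 = 0.208333 ms; 4 hops → 0.833333 ms.
Propagation delays (d/s per hop): 0.000327143, 0.113333, 0.051, 0.000484536 ms; sum = 0.165145 ms.
Processing at 3 router(s): 3 × 1.4 ms = 4.2 ms.
End-to-end = 5.20 ms.

5.20 ms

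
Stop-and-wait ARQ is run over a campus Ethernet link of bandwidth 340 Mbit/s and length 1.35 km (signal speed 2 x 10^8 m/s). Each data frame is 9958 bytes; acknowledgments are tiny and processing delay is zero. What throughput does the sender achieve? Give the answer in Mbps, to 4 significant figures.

321.5 Mbps

t_tx = L/R = 79664/340000000 = 0.000234306 s.
t_prop = 1350/200000000 = 6.75e-06 s; RTT = 1.35e-05 s.
Cycle = t_tx + RTT = 0.000247806 s.
Throughput = L / cycle = 79664 / 0.000247806 = 321.5 Mbps.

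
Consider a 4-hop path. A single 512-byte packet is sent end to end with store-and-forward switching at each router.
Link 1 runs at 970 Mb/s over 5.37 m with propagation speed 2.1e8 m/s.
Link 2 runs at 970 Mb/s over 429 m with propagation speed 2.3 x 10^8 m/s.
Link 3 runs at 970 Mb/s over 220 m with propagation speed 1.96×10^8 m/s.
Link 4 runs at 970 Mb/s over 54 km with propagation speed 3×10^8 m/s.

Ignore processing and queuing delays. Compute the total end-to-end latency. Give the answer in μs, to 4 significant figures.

199.9 μs

L = 512 × 8 = 4096 bits.
Transmission delay per hop = L/R = 4096/970000000 = 4.22268 μs; 4 hops → 16.8907 μs.
Propagation delays (d/s per hop): 0.0255714, 1.86522, 1.12245, 180 μs; sum = 183.013 μs.
End-to-end = 199.9 μs.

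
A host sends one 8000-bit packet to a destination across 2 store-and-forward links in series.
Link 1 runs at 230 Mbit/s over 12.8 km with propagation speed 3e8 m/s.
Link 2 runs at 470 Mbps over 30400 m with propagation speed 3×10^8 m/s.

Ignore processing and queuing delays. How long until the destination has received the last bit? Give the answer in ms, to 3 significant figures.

Transmission delays (L/R per hop): 0.0347826, 0.0170213 ms; sum = 0.0518039 ms.
Propagation delays (d/s per hop): 0.0426667, 0.101333 ms; sum = 0.144 ms.
End-to-end = 0.196 ms.

0.196 ms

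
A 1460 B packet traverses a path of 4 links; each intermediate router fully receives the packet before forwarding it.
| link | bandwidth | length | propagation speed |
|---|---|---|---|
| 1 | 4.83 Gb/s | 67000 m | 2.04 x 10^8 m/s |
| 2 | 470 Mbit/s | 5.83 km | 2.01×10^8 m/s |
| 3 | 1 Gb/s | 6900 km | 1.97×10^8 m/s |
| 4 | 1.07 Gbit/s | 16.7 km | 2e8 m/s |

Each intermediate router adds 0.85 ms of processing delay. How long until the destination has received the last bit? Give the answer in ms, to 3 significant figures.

L = 1460 × 8 = 11680 bits.
Transmission delays (L/R per hop): 0.00241822, 0.0248511, 0.01168, 0.0109159 ms; sum = 0.0498652 ms.
Propagation delays (d/s per hop): 0.328431, 0.029005, 35.0254, 0.0835 ms; sum = 35.4663 ms.
Processing at 3 router(s): 3 × 0.85 ms = 2.55 ms.
End-to-end = 38.1 ms.

38.1 ms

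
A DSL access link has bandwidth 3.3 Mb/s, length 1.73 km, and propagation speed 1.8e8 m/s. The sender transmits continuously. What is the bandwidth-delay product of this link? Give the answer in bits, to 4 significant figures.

Propagation delay = 1730 / 180000000 = 9.61111e-06 s.
BDP = R × t_prop = 3300000 × 9.61111e-06 = 31.7167 bits.

31.72 bits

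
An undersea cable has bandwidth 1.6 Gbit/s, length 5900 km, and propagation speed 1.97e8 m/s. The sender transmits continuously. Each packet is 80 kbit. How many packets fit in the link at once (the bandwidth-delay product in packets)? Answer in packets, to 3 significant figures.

Propagation delay = 5900000 / 197000000 = 0.0299492 s.
BDP = R × t_prop = 1600000000 × 0.0299492 = 47918800 bits.
In packets of 80000 bits: 599 packets.

599 packets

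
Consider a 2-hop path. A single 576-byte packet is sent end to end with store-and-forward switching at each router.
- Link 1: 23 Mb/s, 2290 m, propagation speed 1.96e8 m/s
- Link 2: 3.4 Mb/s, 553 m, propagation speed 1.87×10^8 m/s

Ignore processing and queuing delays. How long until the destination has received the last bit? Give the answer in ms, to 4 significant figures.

1.570 ms

L = 576 × 8 = 4608 bits.
Transmission delays (L/R per hop): 0.200348, 1.35529 ms; sum = 1.55564 ms.
Propagation delays (d/s per hop): 0.0116837, 0.00295722 ms; sum = 0.0146409 ms.
End-to-end = 1.570 ms.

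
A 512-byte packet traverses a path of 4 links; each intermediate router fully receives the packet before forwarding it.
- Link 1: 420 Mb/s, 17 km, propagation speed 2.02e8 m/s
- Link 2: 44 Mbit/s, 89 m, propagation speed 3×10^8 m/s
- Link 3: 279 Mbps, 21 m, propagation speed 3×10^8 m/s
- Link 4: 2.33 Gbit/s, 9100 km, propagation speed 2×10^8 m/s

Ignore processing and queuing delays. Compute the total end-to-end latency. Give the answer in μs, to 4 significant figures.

45700 μs

L = 512 × 8 = 4096 bits.
Transmission delays (L/R per hop): 9.75238, 93.0909, 14.681, 1.75794 μs; sum = 119.282 μs.
Propagation delays (d/s per hop): 84.1584, 0.296667, 0.07, 45500 μs; sum = 45584.5 μs.
End-to-end = 45700 μs.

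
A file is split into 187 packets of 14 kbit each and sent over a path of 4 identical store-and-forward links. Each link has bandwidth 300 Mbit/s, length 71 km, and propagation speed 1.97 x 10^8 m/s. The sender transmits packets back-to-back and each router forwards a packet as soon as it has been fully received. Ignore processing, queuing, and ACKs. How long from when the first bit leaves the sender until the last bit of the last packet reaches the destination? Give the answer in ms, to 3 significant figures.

10.3 ms

Per-hop transmission t_tx = L/R = 14000/300000000 = 0.0466667 ms.
Per-hop propagation t_prop = 71000/197000000 = 0.360406 ms.
Pipeline fill: first packet needs 4·t_tx to clear all hops; remaining 186 packets each add one t_tx.
Total = (4+187-1)·t_tx + 4·t_prop = 190·0.0466667 + 4·0.360406 = 10.3 ms.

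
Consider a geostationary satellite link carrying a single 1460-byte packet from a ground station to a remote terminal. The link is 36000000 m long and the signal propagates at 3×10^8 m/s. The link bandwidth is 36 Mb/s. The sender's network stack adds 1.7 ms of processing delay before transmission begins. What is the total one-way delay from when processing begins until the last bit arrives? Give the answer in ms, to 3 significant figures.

L = 1460 × 8 = 11680 bits.
Transmission delay = L/R = 11680 / 36000000 = 0.324444 ms.
Propagation delay = d/s = 36000000 m / 300000000 m/s = 120 ms.
Plus processing delay 1.7 ms = 1.7 ms.
Total = 122 ms.

122 ms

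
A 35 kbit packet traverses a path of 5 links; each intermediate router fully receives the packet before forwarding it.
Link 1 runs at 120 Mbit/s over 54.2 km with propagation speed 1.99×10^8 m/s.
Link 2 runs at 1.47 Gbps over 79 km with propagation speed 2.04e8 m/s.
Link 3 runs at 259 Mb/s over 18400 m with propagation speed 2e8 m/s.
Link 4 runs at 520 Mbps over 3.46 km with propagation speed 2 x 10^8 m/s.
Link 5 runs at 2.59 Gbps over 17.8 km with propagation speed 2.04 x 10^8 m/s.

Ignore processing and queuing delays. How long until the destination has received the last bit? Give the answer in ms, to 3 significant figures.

1.39 ms

L = 35000 bits.
Transmission delays (L/R per hop): 0.291667, 0.0238095, 0.135135, 0.0673077, 0.0135135 ms; sum = 0.531433 ms.
Propagation delays (d/s per hop): 0.272362, 0.387255, 0.092, 0.0173, 0.0872549 ms; sum = 0.856172 ms.
End-to-end = 1.39 ms.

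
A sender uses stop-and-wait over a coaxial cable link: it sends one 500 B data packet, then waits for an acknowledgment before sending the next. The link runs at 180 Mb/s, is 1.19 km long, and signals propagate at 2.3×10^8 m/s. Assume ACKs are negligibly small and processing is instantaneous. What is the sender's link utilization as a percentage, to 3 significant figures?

t_tx = L/R = 4000/180000000 = 2.22222e-05 s.
t_prop = 1190/2.3e+08 = 5.17391e-06 s; RTT = 1.03478e-05 s.
Cycle = t_tx + RTT = 3.257e-05 s.
Utilization = t_tx / cycle = 2.22222e-05/3.257e-05 = 68.2 %.

68.2 %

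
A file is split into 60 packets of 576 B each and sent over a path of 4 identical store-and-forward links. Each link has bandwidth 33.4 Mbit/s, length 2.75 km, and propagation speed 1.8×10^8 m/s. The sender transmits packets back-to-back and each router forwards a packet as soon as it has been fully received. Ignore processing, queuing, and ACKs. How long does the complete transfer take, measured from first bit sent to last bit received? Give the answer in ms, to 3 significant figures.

Per-hop transmission t_tx = L/R = 4608/33400000 = 0.137964 ms.
Per-hop propagation t_prop = 2750/180000000 = 0.0152778 ms.
Pipeline fill: first packet needs 4·t_tx to clear all hops; remaining 59 packets each add one t_tx.
Total = (4+60-1)·t_tx + 4·t_prop = 63·0.137964 + 4·0.0152778 = 8.75 ms.

8.75 ms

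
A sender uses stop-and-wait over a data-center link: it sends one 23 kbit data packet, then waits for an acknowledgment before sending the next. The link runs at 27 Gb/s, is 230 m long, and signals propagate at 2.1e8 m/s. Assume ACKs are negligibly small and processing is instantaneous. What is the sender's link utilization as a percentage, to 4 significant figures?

t_tx = L/R = 23000/27000000000 = 8.51852e-07 s.
t_prop = 230/210000000 = 1.09524e-06 s; RTT = 2.19048e-06 s.
Cycle = t_tx + RTT = 3.04233e-06 s.
Utilization = t_tx / cycle = 8.51852e-07/3.04233e-06 = 28.00 %.

28.00 %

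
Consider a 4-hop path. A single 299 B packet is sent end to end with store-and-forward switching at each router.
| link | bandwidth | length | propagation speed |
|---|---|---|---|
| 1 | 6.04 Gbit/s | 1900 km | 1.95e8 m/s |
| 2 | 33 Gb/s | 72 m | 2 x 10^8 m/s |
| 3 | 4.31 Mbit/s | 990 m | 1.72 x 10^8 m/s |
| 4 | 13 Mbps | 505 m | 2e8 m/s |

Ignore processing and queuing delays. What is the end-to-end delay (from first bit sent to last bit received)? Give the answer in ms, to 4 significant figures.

L = 299 × 8 = 2392 bits.
Transmission delays (L/R per hop): 0.000396026, 7.24848e-05, 0.554988, 0.184 ms; sum = 0.739457 ms.
Propagation delays (d/s per hop): 9.74359, 0.00036, 0.00575581, 0.002525 ms; sum = 9.75223 ms.
End-to-end = 10.49 ms.

10.49 ms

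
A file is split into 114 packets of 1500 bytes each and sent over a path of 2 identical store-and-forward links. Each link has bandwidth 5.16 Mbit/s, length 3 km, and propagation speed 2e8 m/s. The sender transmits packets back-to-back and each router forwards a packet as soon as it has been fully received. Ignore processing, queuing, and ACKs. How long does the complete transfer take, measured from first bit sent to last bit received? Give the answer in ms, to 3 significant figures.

267 ms

Per-hop transmission t_tx = L/R = 12000/5160000 = 2.32558 ms.
Per-hop propagation t_prop = 3000/200000000 = 0.015 ms.
Pipeline fill: first packet needs 2·t_tx to clear all hops; remaining 113 packets each add one t_tx.
Total = (2+114-1)·t_tx + 2·t_prop = 115·2.32558 + 2·0.015 = 267 ms.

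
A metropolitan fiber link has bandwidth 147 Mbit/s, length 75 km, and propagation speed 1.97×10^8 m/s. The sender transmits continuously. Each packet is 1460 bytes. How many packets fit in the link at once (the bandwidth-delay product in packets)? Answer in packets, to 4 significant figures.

4.791 packets

Propagation delay = 75000 / 197000000 = 0.000380711 s.
BDP = R × t_prop = 147000000 × 0.000380711 = 55964.5 bits.
In packets of 11680 bits: 4.791 packets.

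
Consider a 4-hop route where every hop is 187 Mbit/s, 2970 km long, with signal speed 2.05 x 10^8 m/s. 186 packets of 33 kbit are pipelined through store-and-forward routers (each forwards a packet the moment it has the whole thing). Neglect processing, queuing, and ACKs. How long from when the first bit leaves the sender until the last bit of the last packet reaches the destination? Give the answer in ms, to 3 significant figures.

Per-hop transmission t_tx = L/R = 33000/187000000 = 0.176471 ms.
Per-hop propagation t_prop = 2970000/2.05e+08 = 14.4878 ms.
Pipeline fill: first packet needs 4·t_tx to clear all hops; remaining 185 packets each add one t_tx.
Total = (4+186-1)·t_tx + 4·t_prop = 189·0.176471 + 4·14.4878 = 91.3 ms.

91.3 ms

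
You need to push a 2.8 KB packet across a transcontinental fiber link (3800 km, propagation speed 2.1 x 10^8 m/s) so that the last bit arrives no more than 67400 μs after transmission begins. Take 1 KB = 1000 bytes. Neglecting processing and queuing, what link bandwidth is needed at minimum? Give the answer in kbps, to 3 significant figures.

L = 22400 bits.
Propagation delay = 3800000 / 210000000 = 18095.2 μs.
Transmission budget = 67400 − 18095.2 = 49304.8 μs.
R ≥ L / t_tx = 22400 bits / 0.0493048 s = 454 kbps.

454 kbps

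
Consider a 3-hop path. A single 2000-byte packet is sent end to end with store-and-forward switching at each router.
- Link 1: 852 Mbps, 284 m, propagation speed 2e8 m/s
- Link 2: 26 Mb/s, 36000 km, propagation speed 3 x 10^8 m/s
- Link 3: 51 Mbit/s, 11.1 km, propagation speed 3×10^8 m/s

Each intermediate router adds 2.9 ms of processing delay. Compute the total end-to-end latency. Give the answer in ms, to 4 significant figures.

L = 2000 × 8 = 16000 bits.
Transmission delays (L/R per hop): 0.0187793, 0.615385, 0.313725 ms; sum = 0.947889 ms.
Propagation delays (d/s per hop): 0.00142, 120, 0.037 ms; sum = 120.038 ms.
Processing at 2 router(s): 2 × 2.9 ms = 5.8 ms.
End-to-end = 126.8 ms.

126.8 ms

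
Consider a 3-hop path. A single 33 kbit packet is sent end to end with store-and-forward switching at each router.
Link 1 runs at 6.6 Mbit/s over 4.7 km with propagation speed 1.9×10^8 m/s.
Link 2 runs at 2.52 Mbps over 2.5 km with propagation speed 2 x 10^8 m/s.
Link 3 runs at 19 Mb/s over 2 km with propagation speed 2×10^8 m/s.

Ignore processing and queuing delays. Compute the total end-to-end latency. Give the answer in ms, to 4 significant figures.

L = 33000 bits.
Transmission delays (L/R per hop): 5, 13.0952, 1.73684 ms; sum = 19.8321 ms.
Propagation delays (d/s per hop): 0.0247368, 0.0125, 0.01 ms; sum = 0.0472368 ms.
End-to-end = 19.88 ms.

19.88 ms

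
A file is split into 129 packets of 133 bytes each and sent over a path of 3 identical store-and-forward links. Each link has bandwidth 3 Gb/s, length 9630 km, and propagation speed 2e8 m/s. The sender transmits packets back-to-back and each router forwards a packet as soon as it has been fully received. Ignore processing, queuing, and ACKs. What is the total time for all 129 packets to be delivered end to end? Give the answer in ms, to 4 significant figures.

Per-hop transmission t_tx = L/R = 1064/3000000000 = 0.000354667 ms.
Per-hop propagation t_prop = 9630000/200000000 = 48.15 ms.
Pipeline fill: first packet needs 3·t_tx to clear all hops; remaining 128 packets each add one t_tx.
Total = (3+129-1)·t_tx + 3·t_prop = 131·0.000354667 + 3·48.15 = 144.5 ms.

144.5 ms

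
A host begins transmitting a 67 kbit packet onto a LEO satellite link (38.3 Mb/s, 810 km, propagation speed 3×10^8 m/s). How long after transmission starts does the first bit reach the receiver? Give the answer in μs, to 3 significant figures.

2700 μs

First bit experiences only propagation delay: d/s = 810000/300000000 = 2700 μs.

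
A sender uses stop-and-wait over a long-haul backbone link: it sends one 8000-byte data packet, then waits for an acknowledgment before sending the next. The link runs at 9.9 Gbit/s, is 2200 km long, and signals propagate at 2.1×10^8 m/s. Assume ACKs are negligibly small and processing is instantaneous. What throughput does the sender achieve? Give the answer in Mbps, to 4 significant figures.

t_tx = L/R = 64000/9900000000 = 6.46465e-06 s.
t_prop = 2200000/210000000 = 0.0104762 s; RTT = 0.0209524 s.
Cycle = t_tx + RTT = 0.0209588 s.
Throughput = L / cycle = 64000 / 0.0209588 = 3.054 Mbps.

3.054 Mbps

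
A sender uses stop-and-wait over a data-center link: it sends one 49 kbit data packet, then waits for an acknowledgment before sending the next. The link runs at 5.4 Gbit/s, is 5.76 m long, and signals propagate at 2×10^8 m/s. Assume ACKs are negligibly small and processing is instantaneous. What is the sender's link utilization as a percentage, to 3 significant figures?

99.4 %

t_tx = L/R = 49000/5400000000 = 9.07407e-06 s.
t_prop = 5.76/200000000 = 2.88e-08 s; RTT = 5.76e-08 s.
Cycle = t_tx + RTT = 9.13167e-06 s.
Utilization = t_tx / cycle = 9.07407e-06/9.13167e-06 = 99.4 %.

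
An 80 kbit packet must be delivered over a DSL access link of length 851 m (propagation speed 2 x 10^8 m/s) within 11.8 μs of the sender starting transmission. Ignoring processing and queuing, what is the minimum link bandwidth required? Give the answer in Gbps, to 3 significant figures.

Propagation delay = 851 / 200000000 = 4.255 μs.
Transmission budget = 11.8 − 4.255 = 7.545 μs.
R ≥ L / t_tx = 80000 bits / 7.545e-06 s = 10.6 Gbps.

10.6 Gbps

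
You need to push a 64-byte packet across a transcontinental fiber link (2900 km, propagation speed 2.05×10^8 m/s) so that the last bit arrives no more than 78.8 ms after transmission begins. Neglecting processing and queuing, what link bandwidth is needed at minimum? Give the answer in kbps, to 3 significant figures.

7.92 kbps

L = 512 bits.
Propagation delay = 2900000 / 2.05e+08 = 14.1463 ms.
Transmission budget = 78.8 − 14.1463 = 64.6537 ms.
R ≥ L / t_tx = 512 bits / 0.0646537 s = 7.92 kbps.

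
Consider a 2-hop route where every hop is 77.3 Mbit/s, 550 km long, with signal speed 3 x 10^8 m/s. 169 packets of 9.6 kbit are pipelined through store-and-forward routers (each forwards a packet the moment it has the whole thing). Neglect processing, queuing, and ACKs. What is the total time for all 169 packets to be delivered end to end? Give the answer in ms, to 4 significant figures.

Per-hop transmission t_tx = L/R = 9600/77300000 = 0.124191 ms.
Per-hop propagation t_prop = 550000/300000000 = 1.83333 ms.
Pipeline fill: first packet needs 2·t_tx to clear all hops; remaining 168 packets each add one t_tx.
Total = (2+169-1)·t_tx + 2·t_prop = 170·0.124191 + 2·1.83333 = 24.78 ms.

24.78 ms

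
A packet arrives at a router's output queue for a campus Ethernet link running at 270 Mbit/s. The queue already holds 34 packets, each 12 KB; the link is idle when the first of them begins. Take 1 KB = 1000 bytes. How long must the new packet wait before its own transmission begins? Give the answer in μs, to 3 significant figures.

12100 μs

Each queued packet: L/R = 96000/270000000 = 355.556 μs.
34 queued → 12088.9 μs.
Queuing delay = 12100 μs.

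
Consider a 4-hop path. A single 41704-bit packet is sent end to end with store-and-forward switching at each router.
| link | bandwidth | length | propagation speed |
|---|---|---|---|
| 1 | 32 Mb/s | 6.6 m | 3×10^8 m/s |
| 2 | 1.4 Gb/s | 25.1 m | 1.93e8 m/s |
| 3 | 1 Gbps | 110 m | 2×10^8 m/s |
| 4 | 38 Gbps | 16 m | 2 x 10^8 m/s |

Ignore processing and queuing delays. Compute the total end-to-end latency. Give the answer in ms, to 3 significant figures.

Transmission delays (L/R per hop): 1.30325, 0.0297886, 0.041704, 0.00109747 ms; sum = 1.37584 ms.
Propagation delays (d/s per hop): 2.2e-05, 0.000130052, 0.00055, 8e-05 ms; sum = 0.000782052 ms.
End-to-end = 1.38 ms.

1.38 ms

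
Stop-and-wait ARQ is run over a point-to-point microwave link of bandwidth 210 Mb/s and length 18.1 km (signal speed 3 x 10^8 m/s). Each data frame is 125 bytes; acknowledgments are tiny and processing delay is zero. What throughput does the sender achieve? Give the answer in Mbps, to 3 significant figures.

t_tx = L/R = 1000/210000000 = 4.7619e-06 s.
t_prop = 18100/300000000 = 6.03333e-05 s; RTT = 0.000120667 s.
Cycle = t_tx + RTT = 0.000125429 s.
Throughput = L / cycle = 1000 / 0.000125429 = 7.97 Mbps.

7.97 Mbps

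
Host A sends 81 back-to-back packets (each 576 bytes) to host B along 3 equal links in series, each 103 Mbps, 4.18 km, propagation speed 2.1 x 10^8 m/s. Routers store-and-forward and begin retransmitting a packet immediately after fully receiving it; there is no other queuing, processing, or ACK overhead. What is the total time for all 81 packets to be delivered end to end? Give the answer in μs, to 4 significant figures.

Per-hop transmission t_tx = L/R = 4608/103000000 = 44.7379 μs.
Per-hop propagation t_prop = 4180/210000000 = 19.9048 μs.
Pipeline fill: first packet needs 3·t_tx to clear all hops; remaining 80 packets each add one t_tx.
Total = (3+81-1)·t_tx + 3·t_prop = 83·44.7379 + 3·19.9048 = 3773 μs.

3773 μs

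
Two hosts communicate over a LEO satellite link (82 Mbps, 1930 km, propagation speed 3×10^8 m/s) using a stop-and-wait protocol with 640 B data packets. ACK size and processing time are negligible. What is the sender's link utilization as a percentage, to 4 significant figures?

t_tx = L/R = 5120/82000000 = 6.2439e-05 s.
t_prop = 1930000/300000000 = 0.00643333 s; RTT = 0.0128667 s.
Cycle = t_tx + RTT = 0.0129291 s.
Utilization = t_tx / cycle = 6.2439e-05/0.0129291 = 0.4829 %.

0.4829 %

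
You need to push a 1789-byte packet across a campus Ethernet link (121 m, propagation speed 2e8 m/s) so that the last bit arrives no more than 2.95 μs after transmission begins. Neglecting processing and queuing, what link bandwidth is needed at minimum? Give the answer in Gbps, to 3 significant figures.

L = 14312 bits.
Propagation delay = 121 / 200000000 = 0.605 μs.
Transmission budget = 2.95 − 0.605 = 2.345 μs.
R ≥ L / t_tx = 14312 bits / 2.345e-06 s = 6.10 Gbps.

6.10 Gbps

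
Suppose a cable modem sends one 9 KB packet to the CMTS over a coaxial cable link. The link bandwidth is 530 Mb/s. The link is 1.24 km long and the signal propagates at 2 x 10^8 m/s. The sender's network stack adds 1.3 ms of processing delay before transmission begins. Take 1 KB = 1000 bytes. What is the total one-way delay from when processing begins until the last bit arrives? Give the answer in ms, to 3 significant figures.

L = 72000 bits.
Transmission delay = L/R = 72000 / 530000000 = 0.135849 ms.
Propagation delay = d/s = 1240 m / 200000000 m/s = 0.0062 ms.
Plus processing delay 1.3 ms = 1.3 ms.
Total = 1.44 ms.

1.44 ms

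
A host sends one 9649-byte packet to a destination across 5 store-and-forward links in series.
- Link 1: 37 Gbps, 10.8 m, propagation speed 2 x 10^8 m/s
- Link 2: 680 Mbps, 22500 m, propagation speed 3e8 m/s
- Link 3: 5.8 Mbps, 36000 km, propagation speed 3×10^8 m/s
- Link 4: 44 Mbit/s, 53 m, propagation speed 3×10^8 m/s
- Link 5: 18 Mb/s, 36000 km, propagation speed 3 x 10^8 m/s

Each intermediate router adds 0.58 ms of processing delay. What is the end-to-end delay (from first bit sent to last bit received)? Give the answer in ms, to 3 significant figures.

262 ms

L = 9649 × 8 = 77192 bits.
Transmission delays (L/R per hop): 0.00208627, 0.113518, 13.309, 1.75436, 4.28844 ms; sum = 19.4674 ms.
Propagation delays (d/s per hop): 5.4e-05, 0.075, 120, 0.000176667, 120 ms; sum = 240.075 ms.
Processing at 4 router(s): 4 × 0.58 ms = 2.32 ms.
End-to-end = 262 ms.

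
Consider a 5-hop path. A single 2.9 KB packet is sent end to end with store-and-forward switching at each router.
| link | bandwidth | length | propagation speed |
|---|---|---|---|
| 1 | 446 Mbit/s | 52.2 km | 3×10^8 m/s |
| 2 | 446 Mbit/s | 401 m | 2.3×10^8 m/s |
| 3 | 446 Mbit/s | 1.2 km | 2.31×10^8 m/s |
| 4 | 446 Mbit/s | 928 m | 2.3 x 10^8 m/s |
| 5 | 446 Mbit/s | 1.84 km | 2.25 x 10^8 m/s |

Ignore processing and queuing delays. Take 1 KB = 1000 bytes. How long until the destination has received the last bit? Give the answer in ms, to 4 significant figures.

L = 23200 bits.
Transmission delay per hop = L/R = 23200/446000000 = 0.0520179 ms; 5 hops → 0.26009 ms.
Propagation delays (d/s per hop): 0.174, 0.00174348, 0.00519481, 0.00403478, 0.00817778 ms; sum = 0.193151 ms.
End-to-end = 0.4532 ms.

0.4532 ms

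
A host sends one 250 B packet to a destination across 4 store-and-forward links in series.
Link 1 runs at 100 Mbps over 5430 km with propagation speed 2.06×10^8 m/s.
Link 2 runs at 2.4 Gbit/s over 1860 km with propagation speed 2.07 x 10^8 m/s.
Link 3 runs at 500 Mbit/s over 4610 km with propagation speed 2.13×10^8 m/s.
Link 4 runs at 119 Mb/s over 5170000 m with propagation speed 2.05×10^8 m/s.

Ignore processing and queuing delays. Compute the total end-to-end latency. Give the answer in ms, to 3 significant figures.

82.2 ms

L = 250 × 8 = 2000 bits.
Transmission delays (L/R per hop): 0.02, 0.000833333, 0.004, 0.0168067 ms; sum = 0.0416401 ms.
Propagation delays (d/s per hop): 26.3592, 8.98551, 21.6432, 25.2195 ms; sum = 82.2074 ms.
End-to-end = 82.2 ms.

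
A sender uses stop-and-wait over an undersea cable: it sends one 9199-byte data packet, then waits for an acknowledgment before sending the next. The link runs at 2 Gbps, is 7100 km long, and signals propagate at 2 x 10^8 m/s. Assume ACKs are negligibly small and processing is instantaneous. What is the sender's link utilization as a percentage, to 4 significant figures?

0.05180 %

t_tx = L/R = 73592/2000000000 = 3.6796e-05 s.
t_prop = 7100000/200000000 = 0.0355 s; RTT = 0.071 s.
Cycle = t_tx + RTT = 0.0710368 s.
Utilization = t_tx / cycle = 3.6796e-05/0.0710368 = 0.05180 %.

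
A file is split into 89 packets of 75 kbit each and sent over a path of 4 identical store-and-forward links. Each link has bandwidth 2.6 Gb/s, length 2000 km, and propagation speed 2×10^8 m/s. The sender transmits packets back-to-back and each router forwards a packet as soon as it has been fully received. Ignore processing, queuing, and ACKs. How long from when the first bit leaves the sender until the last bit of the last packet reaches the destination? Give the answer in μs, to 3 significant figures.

42700 μs

Per-hop transmission t_tx = L/R = 75000/2600000000 = 28.8462 μs.
Per-hop propagation t_prop = 2000000/200000000 = 10000 μs.
Pipeline fill: first packet needs 4·t_tx to clear all hops; remaining 88 packets each add one t_tx.
Total = (4+89-1)·t_tx + 4·t_prop = 92·28.8462 + 4·10000 = 42700 μs.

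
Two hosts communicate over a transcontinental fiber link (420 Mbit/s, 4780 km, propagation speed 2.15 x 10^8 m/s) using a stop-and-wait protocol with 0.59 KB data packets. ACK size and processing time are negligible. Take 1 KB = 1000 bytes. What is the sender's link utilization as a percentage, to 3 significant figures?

0.0253 %

t_tx = L/R = 4720/420000000 = 1.12381e-05 s.
t_prop = 4780000/215000000 = 0.0222326 s; RTT = 0.0444651 s.
Cycle = t_tx + RTT = 0.0444764 s.
Utilization = t_tx / cycle = 1.12381e-05/0.0444764 = 0.0253 %.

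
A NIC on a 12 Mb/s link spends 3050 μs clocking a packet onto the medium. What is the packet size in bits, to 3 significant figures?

36600 bits

L = R × t_tx = 12000000 b/s × 0.00305 s = 36600 bits.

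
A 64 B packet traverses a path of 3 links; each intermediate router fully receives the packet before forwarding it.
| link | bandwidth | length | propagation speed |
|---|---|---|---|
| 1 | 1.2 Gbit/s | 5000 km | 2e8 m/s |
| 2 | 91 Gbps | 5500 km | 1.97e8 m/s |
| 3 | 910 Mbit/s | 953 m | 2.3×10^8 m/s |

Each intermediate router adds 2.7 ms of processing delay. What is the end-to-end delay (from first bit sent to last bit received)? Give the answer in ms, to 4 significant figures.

58.32 ms

L = 64 × 8 = 512 bits.
Transmission delays (L/R per hop): 0.000426667, 5.62637e-06, 0.000562637 ms; sum = 0.00099493 ms.
Propagation delays (d/s per hop): 25, 27.9188, 0.00414348 ms; sum = 52.9229 ms.
Processing at 2 router(s): 2 × 2.7 ms = 5.4 ms.
End-to-end = 58.32 ms.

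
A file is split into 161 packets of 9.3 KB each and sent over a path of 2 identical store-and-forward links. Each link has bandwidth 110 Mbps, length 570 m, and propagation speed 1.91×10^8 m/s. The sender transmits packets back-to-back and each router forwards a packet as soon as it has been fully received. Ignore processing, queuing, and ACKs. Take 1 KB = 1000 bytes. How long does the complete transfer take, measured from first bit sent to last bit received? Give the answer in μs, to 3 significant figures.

Per-hop transmission t_tx = L/R = 74400/110000000 = 676.364 μs.
Per-hop propagation t_prop = 570/191000000 = 2.98429 μs.
Pipeline fill: first packet needs 2·t_tx to clear all hops; remaining 160 packets each add one t_tx.
Total = (2+161-1)·t_tx + 2·t_prop = 162·676.364 + 2·2.98429 = 110000 μs.

110000 μs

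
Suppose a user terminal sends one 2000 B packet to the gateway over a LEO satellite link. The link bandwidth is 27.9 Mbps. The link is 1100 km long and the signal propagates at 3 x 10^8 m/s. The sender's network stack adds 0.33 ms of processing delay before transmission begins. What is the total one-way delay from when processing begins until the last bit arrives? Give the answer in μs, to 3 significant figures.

L = 2000 × 8 = 16000 bits.
Transmission delay = L/R = 16000 / 27900000 = 573.477 μs.
Propagation delay = d/s = 1100000 m / 300000000 m/s = 3666.67 μs.
Plus processing delay 0.33 ms = 330 μs.
Total = 4570 μs.

4570 μs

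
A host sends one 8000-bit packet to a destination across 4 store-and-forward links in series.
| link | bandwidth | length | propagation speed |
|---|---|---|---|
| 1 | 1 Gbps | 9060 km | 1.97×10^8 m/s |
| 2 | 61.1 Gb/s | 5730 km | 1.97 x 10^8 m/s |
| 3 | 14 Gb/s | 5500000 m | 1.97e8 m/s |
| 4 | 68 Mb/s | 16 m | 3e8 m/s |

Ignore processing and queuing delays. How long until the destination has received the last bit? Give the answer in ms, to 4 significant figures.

103.1 ms

Transmission delays (L/R per hop): 0.008, 0.000130933, 0.000571429, 0.117647 ms; sum = 0.126349 ms.
Propagation delays (d/s per hop): 45.9898, 29.0863, 27.9188, 5.33333e-05 ms; sum = 102.995 ms.
End-to-end = 103.1 ms.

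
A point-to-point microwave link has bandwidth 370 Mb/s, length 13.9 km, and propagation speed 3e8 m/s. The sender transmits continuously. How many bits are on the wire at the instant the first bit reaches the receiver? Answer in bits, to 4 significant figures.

Propagation delay = 13900 / 300000000 = 4.63333e-05 s.
BDP = R × t_prop = 370000000 × 4.63333e-05 = 17143.3 bits.

17140 bits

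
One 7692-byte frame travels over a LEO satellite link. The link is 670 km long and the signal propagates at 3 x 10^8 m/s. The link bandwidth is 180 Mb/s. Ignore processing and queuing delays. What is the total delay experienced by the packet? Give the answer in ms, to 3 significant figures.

2.58 ms

L = 7692 × 8 = 61536 bits.
Transmission delay = L/R = 61536 / 180000000 = 0.341867 ms.
Propagation delay = d/s = 670000 m / 300000000 m/s = 2.23333 ms.
Total = 2.58 ms.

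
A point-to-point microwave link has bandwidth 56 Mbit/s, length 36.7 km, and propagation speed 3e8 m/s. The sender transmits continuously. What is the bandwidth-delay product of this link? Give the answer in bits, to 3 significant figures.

6850 bits

Propagation delay = 36700 / 300000000 = 0.000122333 s.
BDP = R × t_prop = 56000000 × 0.000122333 = 6850.67 bits.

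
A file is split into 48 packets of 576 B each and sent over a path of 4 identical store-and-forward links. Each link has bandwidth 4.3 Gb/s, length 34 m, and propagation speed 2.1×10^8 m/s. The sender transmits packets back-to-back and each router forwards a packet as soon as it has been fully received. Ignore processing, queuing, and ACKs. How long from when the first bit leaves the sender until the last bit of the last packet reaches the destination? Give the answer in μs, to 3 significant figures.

Per-hop transmission t_tx = L/R = 4608/4300000000 = 1.07163 μs.
Per-hop propagation t_prop = 34/210000000 = 0.161905 μs.
Pipeline fill: first packet needs 4·t_tx to clear all hops; remaining 47 packets each add one t_tx.
Total = (4+48-1)·t_tx + 4·t_prop = 51·1.07163 + 4·0.161905 = 55.3 μs.

55.3 μs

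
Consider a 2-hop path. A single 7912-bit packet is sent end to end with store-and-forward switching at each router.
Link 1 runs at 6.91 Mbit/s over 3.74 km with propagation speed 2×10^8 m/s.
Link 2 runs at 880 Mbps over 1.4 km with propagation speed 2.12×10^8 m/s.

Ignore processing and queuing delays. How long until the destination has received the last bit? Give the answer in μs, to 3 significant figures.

Transmission delays (L/R per hop): 1145.01, 8.99091 μs; sum = 1154 μs.
Propagation delays (d/s per hop): 18.7, 6.60377 μs; sum = 25.3038 μs.
End-to-end = 1180 μs.

1180 μs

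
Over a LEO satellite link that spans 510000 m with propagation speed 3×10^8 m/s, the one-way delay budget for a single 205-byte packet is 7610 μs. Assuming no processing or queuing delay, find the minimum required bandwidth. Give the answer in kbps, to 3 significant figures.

277 kbps

L = 1640 bits.
Propagation delay = 510000 / 300000000 = 1700 μs.
Transmission budget = 7610 − 1700 = 5910 μs.
R ≥ L / t_tx = 1640 bits / 0.00591 s = 277 kbps.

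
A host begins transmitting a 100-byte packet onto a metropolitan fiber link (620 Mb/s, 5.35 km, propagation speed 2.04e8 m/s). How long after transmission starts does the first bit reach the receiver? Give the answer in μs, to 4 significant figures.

26.23 μs

First bit experiences only propagation delay: d/s = 5350/204000000 = 26.23 μs.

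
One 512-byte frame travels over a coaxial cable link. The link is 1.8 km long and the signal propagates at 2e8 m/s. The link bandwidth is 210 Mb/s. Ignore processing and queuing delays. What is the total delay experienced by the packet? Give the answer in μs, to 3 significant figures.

L = 512 × 8 = 4096 bits.
Transmission delay = L/R = 4096 / 210000000 = 19.5048 μs.
Propagation delay = d/s = 1800 m / 200000000 m/s = 9 μs.
Total = 28.5 μs.

28.5 μs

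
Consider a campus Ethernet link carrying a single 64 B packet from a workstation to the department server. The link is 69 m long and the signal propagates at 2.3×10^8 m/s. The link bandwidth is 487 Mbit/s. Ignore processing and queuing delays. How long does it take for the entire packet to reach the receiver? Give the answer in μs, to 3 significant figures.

L = 64 × 8 = 512 bits.
Transmission delay = L/R = 512 / 487000000 = 1.05133 μs.
Propagation delay = d/s = 69 m / 2.3e+08 m/s = 0.3 μs.
Total = 1.35 μs.

1.35 μs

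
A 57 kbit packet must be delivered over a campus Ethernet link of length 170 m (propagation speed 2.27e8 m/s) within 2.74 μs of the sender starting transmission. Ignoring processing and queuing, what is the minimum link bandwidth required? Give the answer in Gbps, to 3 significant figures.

28.6 Gbps

Propagation delay = 170 / 227000000 = 0.748899 μs.
Transmission budget = 2.74 − 0.748899 = 1.9911 μs.
R ≥ L / t_tx = 57000 bits / 1.9911e-06 s = 28.6 Gbps.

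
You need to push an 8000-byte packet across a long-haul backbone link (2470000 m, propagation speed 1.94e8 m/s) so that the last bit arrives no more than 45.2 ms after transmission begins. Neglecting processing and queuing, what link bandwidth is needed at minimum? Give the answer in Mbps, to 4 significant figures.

L = 64000 bits.
Propagation delay = 2470000 / 194000000 = 12.732 ms.
Transmission budget = 45.2 − 12.732 = 32.468 ms.
R ≥ L / t_tx = 64000 bits / 0.032468 s = 1.971 Mbps.

1.971 Mbps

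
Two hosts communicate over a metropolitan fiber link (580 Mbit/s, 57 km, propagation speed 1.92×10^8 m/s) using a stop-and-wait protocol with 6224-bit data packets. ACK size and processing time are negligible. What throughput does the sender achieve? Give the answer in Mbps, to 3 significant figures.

t_tx = L/R = 6224/580000000 = 1.0731e-05 s.
t_prop = 57000/192000000 = 0.000296875 s; RTT = 0.00059375 s.
Cycle = t_tx + RTT = 0.000604481 s.
Throughput = L / cycle = 6224 / 0.000604481 = 10.3 Mbps.

10.3 Mbps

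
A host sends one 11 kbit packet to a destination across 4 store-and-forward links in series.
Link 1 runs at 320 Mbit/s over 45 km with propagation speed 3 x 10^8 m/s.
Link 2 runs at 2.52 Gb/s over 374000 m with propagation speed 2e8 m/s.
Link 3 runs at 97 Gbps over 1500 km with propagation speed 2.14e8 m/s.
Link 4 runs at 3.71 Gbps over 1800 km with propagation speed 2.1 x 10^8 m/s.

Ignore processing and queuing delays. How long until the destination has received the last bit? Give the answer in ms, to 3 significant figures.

17.6 ms

L = 11000 bits.
Transmission delays (L/R per hop): 0.034375, 0.00436508, 0.000113402, 0.00296496 ms; sum = 0.0418184 ms.
Propagation delays (d/s per hop): 0.15, 1.87, 7.00935, 8.57143 ms; sum = 17.6008 ms.
End-to-end = 17.6 ms.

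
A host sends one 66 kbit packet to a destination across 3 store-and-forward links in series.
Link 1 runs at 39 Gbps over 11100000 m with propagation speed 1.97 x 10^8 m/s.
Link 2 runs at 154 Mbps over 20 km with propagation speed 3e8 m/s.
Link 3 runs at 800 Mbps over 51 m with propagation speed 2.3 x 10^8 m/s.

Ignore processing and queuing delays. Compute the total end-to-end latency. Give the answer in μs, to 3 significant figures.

L = 66000 bits.
Transmission delays (L/R per hop): 1.69231, 428.571, 82.5 μs; sum = 512.764 μs.
Propagation delays (d/s per hop): 56345.2, 66.6667, 0.221739 μs; sum = 56412.1 μs.
End-to-end = 56900 μs.

56900 μs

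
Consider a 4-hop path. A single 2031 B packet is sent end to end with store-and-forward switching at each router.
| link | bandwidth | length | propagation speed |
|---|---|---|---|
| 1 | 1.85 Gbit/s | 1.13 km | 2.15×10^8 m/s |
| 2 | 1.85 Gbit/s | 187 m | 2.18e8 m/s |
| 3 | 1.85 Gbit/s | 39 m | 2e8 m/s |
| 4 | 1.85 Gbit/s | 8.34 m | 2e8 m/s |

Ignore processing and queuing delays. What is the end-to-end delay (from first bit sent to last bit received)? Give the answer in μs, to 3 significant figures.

L = 2031 × 8 = 16248 bits.
Transmission delay per hop = L/R = 16248/1850000000 = 8.7827 μs; 4 hops → 35.1308 μs.
Propagation delays (d/s per hop): 5.25581, 0.857798, 0.195, 0.0417 μs; sum = 6.35031 μs.
End-to-end = 41.5 μs.

41.5 μs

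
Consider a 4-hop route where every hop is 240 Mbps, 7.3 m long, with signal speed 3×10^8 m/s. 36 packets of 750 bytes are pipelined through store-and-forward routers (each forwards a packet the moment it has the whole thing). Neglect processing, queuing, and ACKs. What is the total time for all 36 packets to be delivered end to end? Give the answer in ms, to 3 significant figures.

Per-hop transmission t_tx = L/R = 6000/240000000 = 0.025 ms.
Per-hop propagation t_prop = 7.3/300000000 = 2.43333e-05 ms.
Pipeline fill: first packet needs 4·t_tx to clear all hops; remaining 35 packets each add one t_tx.
Total = (4+36-1)·t_tx + 4·t_prop = 39·0.025 + 4·2.43333e-05 = 0.975 ms.

0.975 ms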